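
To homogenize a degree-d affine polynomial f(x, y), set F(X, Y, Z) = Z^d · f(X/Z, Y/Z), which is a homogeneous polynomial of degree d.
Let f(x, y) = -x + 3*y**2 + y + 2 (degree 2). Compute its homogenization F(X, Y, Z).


F(X, Y, Z) = -X*Z + 3*Y**2 + Y*Z + 2*Z**2

deg(f) = 2.
Substitute x = X/Z, y = Y/Z into f, then multiply by Z^2.
  monomial -1·x^1·y^0 ↦ -1·X^1·Y^0·Z^1.
  monomial 3·x^0·y^2 ↦ 3·X^0·Y^2·Z^0.
  monomial 1·x^0·y^1 ↦ 1·X^0·Y^1·Z^1.
  monomial 2·x^0·y^0 ↦ 2·X^0·Y^0·Z^2.
Collecting: F(X, Y, Z) = -X*Z + 3*Y**2 + Y*Z + 2*Z**2.


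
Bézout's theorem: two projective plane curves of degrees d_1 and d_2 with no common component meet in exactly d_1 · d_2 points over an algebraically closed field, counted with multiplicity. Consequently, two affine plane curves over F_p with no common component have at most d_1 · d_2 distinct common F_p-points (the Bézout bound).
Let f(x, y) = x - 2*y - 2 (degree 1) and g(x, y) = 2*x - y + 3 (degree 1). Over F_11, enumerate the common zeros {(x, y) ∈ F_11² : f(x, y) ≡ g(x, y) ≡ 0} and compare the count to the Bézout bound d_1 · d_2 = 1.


Common zeros: {(1, 5)}; count = 1; Bézout bound = 1.

deg(f) = 1, deg(g) = 1, so Bézout bound = 1.
Scan x ∈ F_11. For each x, list the y ∈ F_11 with f(x, y) ≡ 0 and those with g(x, y) ≡ 0 (mod 11); the common zeros in that column are the intersection.
  x = 0: f ≡ 0 at y ∈ {10}; g ≡ 0 at y ∈ {3}; common: ∅.
  x = 1: f ≡ 0 at y ∈ {5}; g ≡ 0 at y ∈ {5}; common: {5}.
  x = 2: f ≡ 0 at y ∈ {0}; g ≡ 0 at y ∈ {7}; common: ∅.
  x = 3: f ≡ 0 at y ∈ {6}; g ≡ 0 at y ∈ {9}; common: ∅.
  x = 4: f ≡ 0 at y ∈ {1}; g ≡ 0 at y ∈ {0}; common: ∅.
  x = 5: f ≡ 0 at y ∈ {7}; g ≡ 0 at y ∈ {2}; common: ∅.
  x = 6: f ≡ 0 at y ∈ {2}; g ≡ 0 at y ∈ {4}; common: ∅.
  x = 7: f ≡ 0 at y ∈ {8}; g ≡ 0 at y ∈ {6}; common: ∅.
  x = 8: f ≡ 0 at y ∈ {3}; g ≡ 0 at y ∈ {8}; common: ∅.
  x = 9: f ≡ 0 at y ∈ {9}; g ≡ 0 at y ∈ {10}; common: ∅.
  x = 10: f ≡ 0 at y ∈ {4}; g ≡ 0 at y ∈ {1}; common: ∅.
Collecting: common zeros = {(1, 5)}, so the count is 1.
Comparison with the Bézout bound: 1 ≤ 1 = deg(f)·deg(g), as expected for curves with no common component (the bound is attained).


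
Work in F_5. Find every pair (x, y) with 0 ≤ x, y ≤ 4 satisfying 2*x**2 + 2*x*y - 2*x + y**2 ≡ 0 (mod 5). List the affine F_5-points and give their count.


Affine F_5-points: {(0, 0), (1, 0), (1, 3), (2, 3)}; count = 4.

For each of the 25 pairs (x, y) ∈ F_5², evaluate f(x, y) mod 5. Record the zeros.
  x = 0: [0↦0, 1↦1, 2↦4, 3↦4, 4↦1]  zeros at y ∈ {0}
  x = 1: [0↦0, 1↦3, 2↦3, 3↦0, 4↦4]  zeros at y ∈ {0, 3}
  x = 2: [0↦4, 1↦4, 2↦1, 3↦0, 4↦1]  zeros at y ∈ {3}
  x = 3: [0↦2, 1↦4, 2↦3, 3↦4, 4↦2]  zeros at y ∈ ∅
  x = 4: [0↦4, 1↦3, 2↦4, 3↦2, 4↦2]  zeros at y ∈ ∅
Collecting zeros: affine points = {(0, 0), (1, 0), (1, 3), (2, 3)}.
Total count |C(F_5)_aff| = 4.


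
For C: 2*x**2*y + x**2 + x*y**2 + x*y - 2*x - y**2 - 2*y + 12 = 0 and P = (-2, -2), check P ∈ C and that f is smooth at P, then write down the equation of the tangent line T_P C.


Tangent line at P: 12*x + 16*y + 56 = 0.

Step 1: f(-2, -2) = 0, so P lies on C.
Step 2: partial derivatives
  f_x(x, y) = 4*x*y + 2*x + y**2 + y - 2, f_y(x, y) = 2*x**2 + 2*x*y + x - 2*y - 2.
  f_x(P) = 12, f_y(P) = 16 (gradient nonzero, so P is smooth).
Step 3: tangent line at P: 12·(x − -2) + 16·(y − -2) = 0.
Expanding: 12*x + 16*y + 56 = 0.


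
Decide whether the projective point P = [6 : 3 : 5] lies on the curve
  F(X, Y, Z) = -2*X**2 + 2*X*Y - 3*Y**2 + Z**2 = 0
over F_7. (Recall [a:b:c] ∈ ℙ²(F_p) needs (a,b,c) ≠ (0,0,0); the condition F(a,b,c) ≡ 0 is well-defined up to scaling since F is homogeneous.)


F(6,3,5) ≡ 4 (mod 7); P is NOT on the curve.

Evaluate F(6, 3, 5) term-by-term (mod 7).
  -2*X**2 ↦ -2·36·1·1 = -72
  2*X*Y ↦ 2·6·3·1 = 36
  -3*Y**2 ↦ -3·1·9·1 = -27
  Z**2 ↦ 1·1·1·25 = 25
Sum: F(6, 3, 5) = (-72) + (36) + (-27) + (25) = -38.
Reducing mod 7: -38 ≡ 4 (mod 7).
Since F(a, b, c) ≡ 4 ≠ 0 (mod 7), P does NOT lie on the curve.


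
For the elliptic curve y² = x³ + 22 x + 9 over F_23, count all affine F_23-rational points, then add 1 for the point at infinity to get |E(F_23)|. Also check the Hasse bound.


Affine points = {(0, 3), (0, 20), (1, 3), (1, 20), (4, 0), (6, 9), (6, 14), (7, 0), (9, 4), (9, 19), (11, 8), (11, 15), (12, 0), (13, 10), (13, 13), (14, 5), (14, 18), (16, 8), (16, 15), (17, 11), (17, 12), (18, 2), (18, 21), (19, 8), (19, 15), (20, 10), (20, 13), (21, 7), (21, 16), (22, 3), (22, 20)}; affine count = 31; |E(F_23)| = 32.

Discriminant check: Δ ∝ 4a³ + 27b² = 4·22³ + 27·9² = 4·10648 + 27·81 ≡ 21 (mod 23). Nonzero ⇒ E is nonsingular.
For each x ∈ F_23, compute rhs = x³ + 22·x + 9 mod 23, then count y ∈ F_23 with y² ≡ rhs.
  x = 0: rhs = 9, matching y values: 3, 20 (2 points).
  x = 1: rhs = 9, matching y values: 3, 20 (2 points).
  x = 2: rhs = 15, matching y values: none (0 points).
  x = 3: rhs = 10, matching y values: none (0 points).
  x = 4: rhs = 0, matching y values: 0 (1 points).
  x = 5: rhs = 14, matching y values: none (0 points).
  x = 6: rhs = 12, matching y values: 9, 14 (2 points).
  x = 7: rhs = 0, matching y values: 0 (1 points).
  x = 8: rhs = 7, matching y values: none (0 points).
  x = 9: rhs = 16, matching y values: 4, 19 (2 points).
  x = 10: rhs = 10, matching y values: none (0 points).
  x = 11: rhs = 18, matching y values: 8, 15 (2 points).
  x = 12: rhs = 0, matching y values: 0 (1 points).
  x = 13: rhs = 8, matching y values: 10, 13 (2 points).
  x = 14: rhs = 2, matching y values: 5, 18 (2 points).
  x = 15: rhs = 11, matching y values: none (0 points).
  x = 16: rhs = 18, matching y values: 8, 15 (2 points).
  x = 17: rhs = 6, matching y values: 11, 12 (2 points).
  x = 18: rhs = 4, matching y values: 2, 21 (2 points).
  x = 19: rhs = 18, matching y values: 8, 15 (2 points).
  x = 20: rhs = 8, matching y values: 10, 13 (2 points).
  x = 21: rhs = 3, matching y values: 7, 16 (2 points).
  x = 22: rhs = 9, matching y values: 3, 20 (2 points).
Total affine count: 31.
Full point count |E(F_23)| = 31 + 1 = 32.
Hasse bound: |32 − (23+1)| = |8| = 8 ≤ 2√23 ≈ 9.5917 ✓.


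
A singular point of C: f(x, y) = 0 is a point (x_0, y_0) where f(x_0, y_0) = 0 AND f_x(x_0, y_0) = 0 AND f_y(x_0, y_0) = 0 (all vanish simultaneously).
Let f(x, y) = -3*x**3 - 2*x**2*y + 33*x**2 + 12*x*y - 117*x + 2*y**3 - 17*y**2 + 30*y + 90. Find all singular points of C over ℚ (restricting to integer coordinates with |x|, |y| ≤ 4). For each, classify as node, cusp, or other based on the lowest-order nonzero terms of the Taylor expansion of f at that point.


Singular points: {(3, 3)}; classification: cusp.

Compute partial derivatives:
  f_x = -9*x**2 - 4*x*y + 66*x + 12*y - 117.
  f_y = -2*x**2 + 12*x + 6*y**2 - 34*y + 30.
Scan x_0 ∈ {−4, ..., 4}. For each x_0, f_y(x_0, y) is a polynomial in y; find its integer roots y ∈ {−4, ..., 4}, then test f_x and f at those candidates.
  x = -4: f_y(-4, y) = 6*y**2 - 34*y - 50; no integer root y with |y| ≤ 4.
  x = -3: f_y(-3, y) = 6*y**2 - 34*y - 24; no integer root y with |y| ≤ 4.
  x = -2: f_y(-2, y) = 6*y**2 - 34*y - 2; no integer root y with |y| ≤ 4.
  x = -1: f_y(-1, y) = 6*y**2 - 34*y + 16; no integer root y with |y| ≤ 4.
  x = 0: f_y(0, y) = 6*y**2 - 34*y + 30; no integer root y with |y| ≤ 4.
  x = 1: f_y(1, y) = 6*y**2 - 34*y + 40; vanishes at y ∈ {4}. (1, 4): f_x = -28 ≠ 0.
  x = 2: f_y(2, y) = 6*y**2 - 34*y + 46; no integer root y with |y| ≤ 4.
  x = 3: f_y(3, y) = 6*y**2 - 34*y + 48; vanishes at y ∈ {3}. (3, 3): f_x = 0, f = 0 — SINGULAR.
  x = 4: f_y(4, y) = 6*y**2 - 34*y + 46; no integer root y with |y| ≤ 4.
Only singular point on the grid: (3, 3).
Classify: substitute x = 3 + u, y = 3 + v and expand: f = -3*u**3 - 2*u**2*v + 2*v**3 + v**2.
No constant or linear terms (consistent with a singular point). Quadratic part: v**2. Cubic part: -3*u**3 - 2*u**2*v + 2*v**3.
The quadratic part v**2 is a perfect square, so there is a single (double) tangent line v = 0, i.e. y = 3. Restricting the cubic part to that line (v = 0) leaves -3*u**3 ≠ 0, so f is not divisible by v and the branch is v² ≈ 3*u**3 to lowest order — this is a cusp.
Classification: cusp.


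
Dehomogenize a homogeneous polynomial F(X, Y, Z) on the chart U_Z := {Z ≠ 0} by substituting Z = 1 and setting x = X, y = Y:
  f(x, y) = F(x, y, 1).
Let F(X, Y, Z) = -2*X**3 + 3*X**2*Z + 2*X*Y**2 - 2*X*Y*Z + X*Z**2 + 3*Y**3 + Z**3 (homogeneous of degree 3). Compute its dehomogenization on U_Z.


f(x, y) = -2*x**3 + 3*x**2 + 2*x*y**2 - 2*x*y + x + 3*y**3 + 1

On U_Z we set Z = 1. Each monomial c·X^i·Y^j·Z^k in F becomes c·x^i·y^j·1^k = c·x^i·y^j.
Substituting Z = 1: F(X, Y, 1) = -2*x**3 + 3*x**2 + 2*x*y**2 - 2*x*y + x + 3*y**3 + 1.
Note: deg(f) ≤ deg(F) = 3; strict inequality happens when F is divisible by Z (lost terms).


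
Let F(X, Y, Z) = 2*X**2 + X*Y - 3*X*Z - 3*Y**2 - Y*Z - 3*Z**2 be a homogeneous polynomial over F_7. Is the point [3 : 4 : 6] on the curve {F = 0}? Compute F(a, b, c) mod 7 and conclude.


F(3,4,6) ≡ 6 (mod 7); P is NOT on the curve.

Evaluate F(3, 4, 6) term-by-term (mod 7).
  2*X**2 ↦ 2·9·1·1 = 18
  X*Y ↦ 1·3·4·1 = 12
  -3*X*Z ↦ -3·3·1·6 = -54
  -3*Y**2 ↦ -3·1·16·1 = -48
  -Y*Z ↦ -1·1·4·6 = -24
  -3*Z**2 ↦ -3·1·1·36 = -108
Sum: F(3, 4, 6) = (18) + (12) + (-54) + (-48) + (-24) + (-108) = -204.
Reducing mod 7: -204 ≡ 6 (mod 7).
Since F(a, b, c) ≡ 6 ≠ 0 (mod 7), P does NOT lie on the curve.


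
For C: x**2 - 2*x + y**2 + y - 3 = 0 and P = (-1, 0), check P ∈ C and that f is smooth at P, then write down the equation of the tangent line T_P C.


Tangent line at P: -4*x + y - 4 = 0.

Step 1: f(-1, 0) = 0, so P lies on C.
Step 2: partial derivatives
  f_x(x, y) = 2*x - 2, f_y(x, y) = 2*y + 1.
  f_x(P) = -4, f_y(P) = 1 (gradient nonzero, so P is smooth).
Step 3: tangent line at P: -4·(x − -1) + 1·(y − 0) = 0.
Expanding: -4*x + y - 4 = 0.


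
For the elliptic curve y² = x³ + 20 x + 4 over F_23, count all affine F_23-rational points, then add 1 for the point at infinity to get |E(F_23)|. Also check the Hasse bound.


Affine points = {(0, 2), (0, 21), (1, 5), (1, 18), (2, 11), (2, 12), (6, 8), (6, 15), (7, 2), (7, 21), (8, 3), (8, 20), (9, 4), (9, 19), (10, 10), (10, 13), (13, 0), (16, 2), (16, 21), (17, 6), (17, 17), (18, 3), (18, 20), (20, 3), (20, 20), (21, 5), (21, 18), (22, 11), (22, 12)}; affine count = 29; |E(F_23)| = 30.

Discriminant check: Δ ∝ 4a³ + 27b² = 4·20³ + 27·4² = 4·8000 + 27·16 ≡ 2 (mod 23). Nonzero ⇒ E is nonsingular.
For each x ∈ F_23, compute rhs = x³ + 20·x + 4 mod 23, then count y ∈ F_23 with y² ≡ rhs.
  x = 0: rhs = 4, matching y values: 2, 21 (2 points).
  x = 1: rhs = 2, matching y values: 5, 18 (2 points).
  x = 2: rhs = 6, matching y values: 11, 12 (2 points).
  x = 3: rhs = 22, matching y values: none (0 points).
  x = 4: rhs = 10, matching y values: none (0 points).
  x = 5: rhs = 22, matching y values: none (0 points).
  x = 6: rhs = 18, matching y values: 8, 15 (2 points).
  x = 7: rhs = 4, matching y values: 2, 21 (2 points).
  x = 8: rhs = 9, matching y values: 3, 20 (2 points).
  x = 9: rhs = 16, matching y values: 4, 19 (2 points).
  x = 10: rhs = 8, matching y values: 10, 13 (2 points).
  x = 11: rhs = 14, matching y values: none (0 points).
  x = 12: rhs = 17, matching y values: none (0 points).
  x = 13: rhs = 0, matching y values: 0 (1 points).
  x = 14: rhs = 15, matching y values: none (0 points).
  x = 15: rhs = 22, matching y values: none (0 points).
  x = 16: rhs = 4, matching y values: 2, 21 (2 points).
  x = 17: rhs = 13, matching y values: 6, 17 (2 points).
  x = 18: rhs = 9, matching y values: 3, 20 (2 points).
  x = 19: rhs = 21, matching y values: none (0 points).
  x = 20: rhs = 9, matching y values: 3, 20 (2 points).
  x = 21: rhs = 2, matching y values: 5, 18 (2 points).
  x = 22: rhs = 6, matching y values: 11, 12 (2 points).
Total affine count: 29.
Full point count |E(F_23)| = 29 + 1 = 30.
Hasse bound: |30 − (23+1)| = |6| = 6 ≤ 2√23 ≈ 9.5917 ✓.


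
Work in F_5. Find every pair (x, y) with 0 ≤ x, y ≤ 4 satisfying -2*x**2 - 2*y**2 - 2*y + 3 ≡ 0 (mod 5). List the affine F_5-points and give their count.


Affine F_5-points: {(2, 0), (2, 4), (3, 0), (3, 4)}; count = 4.

For each of the 25 pairs (x, y) ∈ F_5², evaluate f(x, y) mod 5. Record the zeros.
  x = 0: [0↦3, 1↦4, 2↦1, 3↦4, 4↦3]  zeros at y ∈ ∅
  x = 1: [0↦1, 1↦2, 2↦4, 3↦2, 4↦1]  zeros at y ∈ ∅
  x = 2: [0↦0, 1↦1, 2↦3, 3↦1, 4↦0]  zeros at y ∈ {0, 4}
  x = 3: [0↦0, 1↦1, 2↦3, 3↦1, 4↦0]  zeros at y ∈ {0, 4}
  x = 4: [0↦1, 1↦2, 2↦4, 3↦2, 4↦1]  zeros at y ∈ ∅
Collecting zeros: affine points = {(2, 0), (2, 4), (3, 0), (3, 4)}.
Total count |C(F_5)_aff| = 4.


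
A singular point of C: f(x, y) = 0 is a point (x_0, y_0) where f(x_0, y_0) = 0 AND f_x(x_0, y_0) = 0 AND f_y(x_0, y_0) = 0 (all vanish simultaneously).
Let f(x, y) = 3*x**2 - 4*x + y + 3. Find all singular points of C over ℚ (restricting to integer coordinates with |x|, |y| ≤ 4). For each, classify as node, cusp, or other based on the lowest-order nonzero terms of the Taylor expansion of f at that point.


No singular points in the scanned grid; C is smooth there.

Compute partial derivatives:
  f_x = 6*x - 4.
  f_y = 1.
f_y = 1 is a nonzero constant, so f_y never vanishes: no point (x, y) can satisfy f = f_x = f_y = 0. In particular no (x, y) ∈ {−4, ..., 4}² is singular; the curve is smooth.


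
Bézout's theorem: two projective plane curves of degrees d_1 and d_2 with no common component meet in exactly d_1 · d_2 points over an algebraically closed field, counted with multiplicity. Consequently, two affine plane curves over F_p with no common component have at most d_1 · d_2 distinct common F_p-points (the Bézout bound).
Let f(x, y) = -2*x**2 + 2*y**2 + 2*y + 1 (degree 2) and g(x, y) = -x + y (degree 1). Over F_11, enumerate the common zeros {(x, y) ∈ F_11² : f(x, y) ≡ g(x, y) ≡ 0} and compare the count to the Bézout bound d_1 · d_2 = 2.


Common zeros: {(5, 5)}; count = 1; Bézout bound = 2.

deg(f) = 2, deg(g) = 1, so Bézout bound = 2.
Scan x ∈ F_11. For each x, list the y ∈ F_11 with f(x, y) ≡ 0 and those with g(x, y) ≡ 0 (mod 11); the common zeros in that column are the intersection.
  x = 0: f ≡ 0 at y ∈ ∅; g ≡ 0 at y ∈ {0}; common: ∅.
  x = 1: f ≡ 0 at y ∈ {2, 8}; g ≡ 0 at y ∈ {1}; common: ∅.
  x = 2: f ≡ 0 at y ∈ {4, 6}; g ≡ 0 at y ∈ {2}; common: ∅.
  x = 3: f ≡ 0 at y ∈ ∅; g ≡ 0 at y ∈ {3}; common: ∅.
  x = 4: f ≡ 0 at y ∈ ∅; g ≡ 0 at y ∈ {4}; common: ∅.
  x = 5: f ≡ 0 at y ∈ {5}; g ≡ 0 at y ∈ {5}; common: {5}.
  x = 6: f ≡ 0 at y ∈ {5}; g ≡ 0 at y ∈ {6}; common: ∅.
  x = 7: f ≡ 0 at y ∈ ∅; g ≡ 0 at y ∈ {7}; common: ∅.
  x = 8: f ≡ 0 at y ∈ ∅; g ≡ 0 at y ∈ {8}; common: ∅.
  x = 9: f ≡ 0 at y ∈ {4, 6}; g ≡ 0 at y ∈ {9}; common: ∅.
  x = 10: f ≡ 0 at y ∈ {2, 8}; g ≡ 0 at y ∈ {10}; common: ∅.
Collecting: common zeros = {(5, 5)}, so the count is 1.
Comparison with the Bézout bound: 1 ≤ 2 = deg(f)·deg(g), as expected for curves with no common component (the affine F_11-count falls short of the bound because intersections may lie at infinity, over extension fields, or carry multiplicity).


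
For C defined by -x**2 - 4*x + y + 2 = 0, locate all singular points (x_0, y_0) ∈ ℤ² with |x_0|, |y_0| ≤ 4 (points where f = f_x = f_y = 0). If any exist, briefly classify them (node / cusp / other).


No singular points in the scanned grid; C is smooth there.

Compute partial derivatives:
  f_x = -2*x - 4.
  f_y = 1.
f_y = 1 is a nonzero constant, so f_y never vanishes: no point (x, y) can satisfy f = f_x = f_y = 0. In particular no (x, y) ∈ {−4, ..., 4}² is singular; the curve is smooth.


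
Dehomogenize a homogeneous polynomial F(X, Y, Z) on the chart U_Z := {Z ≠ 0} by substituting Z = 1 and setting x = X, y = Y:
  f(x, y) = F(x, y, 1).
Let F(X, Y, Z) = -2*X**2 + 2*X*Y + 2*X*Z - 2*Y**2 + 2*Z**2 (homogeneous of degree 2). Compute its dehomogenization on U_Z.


f(x, y) = -2*x**2 + 2*x*y + 2*x - 2*y**2 + 2

On U_Z we set Z = 1. Each monomial c·X^i·Y^j·Z^k in F becomes c·x^i·y^j·1^k = c·x^i·y^j.
Substituting Z = 1: F(X, Y, 1) = -2*x**2 + 2*x*y + 2*x - 2*y**2 + 2.
Note: deg(f) ≤ deg(F) = 2; strict inequality happens when F is divisible by Z (lost terms).


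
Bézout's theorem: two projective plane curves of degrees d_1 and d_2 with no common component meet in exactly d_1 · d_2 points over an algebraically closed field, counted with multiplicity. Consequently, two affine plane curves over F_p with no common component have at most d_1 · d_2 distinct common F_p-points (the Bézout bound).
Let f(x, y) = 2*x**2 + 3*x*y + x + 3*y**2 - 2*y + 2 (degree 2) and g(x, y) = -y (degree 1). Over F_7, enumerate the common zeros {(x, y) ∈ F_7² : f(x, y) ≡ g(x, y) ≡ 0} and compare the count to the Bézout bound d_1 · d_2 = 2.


Common zeros: ∅; count = 0; Bézout bound = 2.

deg(f) = 2, deg(g) = 1, so Bézout bound = 2.
Scan x ∈ F_7. For each x, list the y ∈ F_7 with f(x, y) ≡ 0 and those with g(x, y) ≡ 0 (mod 7); the common zeros in that column are the intersection.
  x = 0: f ≡ 0 at y ∈ {4, 6}; g ≡ 0 at y ∈ {0}; common: ∅.
  x = 1: f ≡ 0 at y ∈ {3, 6}; g ≡ 0 at y ∈ {0}; common: ∅.
  x = 2: f ≡ 0 at y ∈ ∅; g ≡ 0 at y ∈ {0}; common: ∅.
  x = 3: f ≡ 0 at y ∈ {2, 5}; g ≡ 0 at y ∈ {0}; common: ∅.
  x = 4: f ≡ 0 at y ∈ {2, 4}; g ≡ 0 at y ∈ {0}; common: ∅.
  x = 5: f ≡ 0 at y ∈ ∅; g ≡ 0 at y ∈ {0}; common: ∅.
  x = 6: f ≡ 0 at y ∈ ∅; g ≡ 0 at y ∈ {0}; common: ∅.
Collecting: common zeros = ∅, so the count is 0.
Comparison with the Bézout bound: 0 ≤ 2 = deg(f)·deg(g), as expected for curves with no common component (the affine F_7-count falls short of the bound because intersections may lie at infinity, over extension fields, or carry multiplicity).


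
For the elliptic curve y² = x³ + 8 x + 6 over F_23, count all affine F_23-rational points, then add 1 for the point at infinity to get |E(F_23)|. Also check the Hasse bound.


Affine points = {(0, 11), (0, 12), (9, 5), (9, 18), (12, 6), (12, 17), (17, 8), (17, 15), (18, 5), (18, 18), (19, 5), (19, 18), (20, 1), (20, 22)}; affine count = 14; |E(F_23)| = 15.

Discriminant check: Δ ∝ 4a³ + 27b² = 4·8³ + 27·6² = 4·512 + 27·36 ≡ 7 (mod 23). Nonzero ⇒ E is nonsingular.
For each x ∈ F_23, compute rhs = x³ + 8·x + 6 mod 23, then count y ∈ F_23 with y² ≡ rhs.
  x = 0: rhs = 6, matching y values: 11, 12 (2 points).
  x = 1: rhs = 15, matching y values: none (0 points).
  x = 2: rhs = 7, matching y values: none (0 points).
  x = 3: rhs = 11, matching y values: none (0 points).
  x = 4: rhs = 10, matching y values: none (0 points).
  x = 5: rhs = 10, matching y values: none (0 points).
  x = 6: rhs = 17, matching y values: none (0 points).
  x = 7: rhs = 14, matching y values: none (0 points).
  x = 8: rhs = 7, matching y values: none (0 points).
  x = 9: rhs = 2, matching y values: 5, 18 (2 points).
  x = 10: rhs = 5, matching y values: none (0 points).
  x = 11: rhs = 22, matching y values: none (0 points).
  x = 12: rhs = 13, matching y values: 6, 17 (2 points).
  x = 13: rhs = 7, matching y values: none (0 points).
  x = 14: rhs = 10, matching y values: none (0 points).
  x = 15: rhs = 5, matching y values: none (0 points).
  x = 16: rhs = 21, matching y values: none (0 points).
  x = 17: rhs = 18, matching y values: 8, 15 (2 points).
  x = 18: rhs = 2, matching y values: 5, 18 (2 points).
  x = 19: rhs = 2, matching y values: 5, 18 (2 points).
  x = 20: rhs = 1, matching y values: 1, 22 (2 points).
  x = 21: rhs = 5, matching y values: none (0 points).
  x = 22: rhs = 20, matching y values: none (0 points).
Total affine count: 14.
Full point count |E(F_23)| = 14 + 1 = 15.
Hasse bound: |15 − (23+1)| = |-9| = 9 ≤ 2√23 ≈ 9.5917 ✓.


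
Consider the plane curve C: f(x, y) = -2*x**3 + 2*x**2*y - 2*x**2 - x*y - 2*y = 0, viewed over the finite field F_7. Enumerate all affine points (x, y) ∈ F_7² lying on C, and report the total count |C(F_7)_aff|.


Affine F_7-points: {(0, 0), (1, 3), (2, 6), (3, 5), (4, 4), (5, 6), (6, 0)}; count = 7.

For each of the 49 pairs (x, y) ∈ F_7², evaluate f(x, y) mod 7. Record the zeros.
  x = 0: [0↦0, 1↦5, 2↦3, 3↦1, 4↦6, 5↦4, 6↦2]  zeros at y ∈ {0}
  x = 1: [0↦3, 1↦2, 2↦1, 3↦0, 4↦6, 5↦5, 6↦4]  zeros at y ∈ {3}
  x = 2: [0↦4, 1↦1, 2↦5, 3↦2, 4↦6, 5↦3, 6↦0]  zeros at y ∈ {6}
  x = 3: [0↦5, 1↦4, 2↦3, 3↦2, 4↦1, 5↦0, 6↦6]  zeros at y ∈ {5}
  x = 4: [0↦1, 1↦6, 2↦4, 3↦2, 4↦0, 5↦5, 6↦3]  zeros at y ∈ {4}
  x = 5: [0↦1, 1↦2, 2↦3, 3↦4, 4↦5, 5↦6, 6↦0]  zeros at y ∈ {6}
  x = 6: [0↦0, 1↦1, 2↦2, 3↦3, 4↦4, 5↦5, 6↦6]  zeros at y ∈ {0}
Collecting zeros: affine points = {(0, 0), (1, 3), (2, 6), (3, 5), (4, 4), (5, 6), (6, 0)}.
Total count |C(F_7)_aff| = 7.


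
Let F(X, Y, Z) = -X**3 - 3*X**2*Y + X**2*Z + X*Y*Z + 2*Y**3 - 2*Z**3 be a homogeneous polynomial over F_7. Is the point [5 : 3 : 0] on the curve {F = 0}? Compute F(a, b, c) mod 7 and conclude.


F(5,3,0) ≡ 5 (mod 7); P is NOT on the curve.

Evaluate F(5, 3, 0) term-by-term (mod 7).
  -X**3 ↦ -1·125·1·1 = -125
  -3*X**2*Y ↦ -3·25·3·1 = -225
  X**2*Z ↦ 1·25·1·0 = 0
  X*Y*Z ↦ 1·5·3·0 = 0
  2*Y**3 ↦ 2·1·27·1 = 54
  -2*Z**3 ↦ -2·1·1·0 = 0
Sum: F(5, 3, 0) = (-125) + (-225) + (0) + (0) + (54) + (0) = -296.
Reducing mod 7: -296 ≡ 5 (mod 7).
Since F(a, b, c) ≡ 5 ≠ 0 (mod 7), P does NOT lie on the curve.


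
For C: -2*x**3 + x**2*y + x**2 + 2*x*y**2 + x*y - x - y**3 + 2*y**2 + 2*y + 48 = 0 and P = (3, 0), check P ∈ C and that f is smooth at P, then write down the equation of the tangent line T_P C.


Tangent line at P: -49*x + 14*y + 147 = 0.

Step 1: f(3, 0) = 0, so P lies on C.
Step 2: partial derivatives
  f_x(x, y) = -6*x**2 + 2*x*y + 2*x + 2*y**2 + y - 1, f_y(x, y) = x**2 + 4*x*y + x - 3*y**2 + 4*y + 2.
  f_x(P) = -49, f_y(P) = 14 (gradient nonzero, so P is smooth).
Step 3: tangent line at P: -49·(x − 3) + 14·(y − 0) = 0.
Expanding: -49*x + 14*y + 147 = 0.


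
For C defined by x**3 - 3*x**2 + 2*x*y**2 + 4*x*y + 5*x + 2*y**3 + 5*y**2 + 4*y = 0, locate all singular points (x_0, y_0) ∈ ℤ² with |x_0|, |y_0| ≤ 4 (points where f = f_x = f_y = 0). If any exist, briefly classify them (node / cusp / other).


Singular points: {(1, -1)}; classification: cusp.

Compute partial derivatives:
  f_x = 3*x**2 - 6*x + 2*y**2 + 4*y + 5.
  f_y = 4*x*y + 4*x + 6*y**2 + 10*y + 4.
Scan x_0 ∈ {−4, ..., 4}. For each x_0, f_y(x_0, y) is a polynomial in y; find its integer roots y ∈ {−4, ..., 4}, then test f_x and f at those candidates.
  x = -4: f_y(-4, y) = 6*y**2 - 6*y - 12; vanishes at y ∈ {-1, 2}. (-4, -1): f_x = 75 ≠ 0; (-4, 2): f_x = 93 ≠ 0.
  x = -3: f_y(-3, y) = 6*y**2 - 2*y - 8; vanishes at y ∈ {-1}. (-3, -1): f_x = 48 ≠ 0.
  x = -2: f_y(-2, y) = 6*y**2 + 2*y - 4; vanishes at y ∈ {-1}. (-2, -1): f_x = 27 ≠ 0.
  x = -1: f_y(-1, y) = 6*y**2 + 6*y; vanishes at y ∈ {-1, 0}. (-1, -1): f_x = 12 ≠ 0; (-1, 0): f_x = 14 ≠ 0.
  x = 0: f_y(0, y) = 6*y**2 + 10*y + 4; vanishes at y ∈ {-1}. (0, -1): f_x = 3 ≠ 0.
  x = 1: f_y(1, y) = 6*y**2 + 14*y + 8; vanishes at y ∈ {-1}. (1, -1): f_x = 0, f = 0 — SINGULAR.
  x = 2: f_y(2, y) = 6*y**2 + 18*y + 12; vanishes at y ∈ {-2, -1}. (2, -2): f_x = 5 ≠ 0; (2, -1): f_x = 3 ≠ 0.
  x = 3: f_y(3, y) = 6*y**2 + 22*y + 16; vanishes at y ∈ {-1}. (3, -1): f_x = 12 ≠ 0.
  x = 4: f_y(4, y) = 6*y**2 + 26*y + 20; vanishes at y ∈ {-1}. (4, -1): f_x = 27 ≠ 0.
Only singular point on the grid: (1, -1).
Classify: substitute x = 1 + u, y = -1 + v and expand: f = u**3 + 2*u*v**2 + 2*v**3 + v**2.
No constant or linear terms (consistent with a singular point). Quadratic part: v**2. Cubic part: u**3 + 2*u*v**2 + 2*v**3.
The quadratic part v**2 is a perfect square, so there is a single (double) tangent line v = 0, i.e. y = -1. Restricting the cubic part to that line (v = 0) leaves u**3 ≠ 0, so f is not divisible by v and the branch is v² ≈ -u**3 to lowest order — this is a cusp.
Classification: cusp.


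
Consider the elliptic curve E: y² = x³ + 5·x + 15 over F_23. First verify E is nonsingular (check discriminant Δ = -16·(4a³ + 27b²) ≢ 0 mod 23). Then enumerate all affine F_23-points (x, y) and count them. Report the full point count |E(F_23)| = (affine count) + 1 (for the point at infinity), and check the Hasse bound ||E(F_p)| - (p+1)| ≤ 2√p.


Affine points = {(5, 2), (5, 21), (6, 10), (6, 13), (7, 5), (7, 18), (12, 3), (12, 20), (13, 0), (14, 0), (18, 7), (18, 16), (19, 0), (22, 3), (22, 20)}; affine count = 15; |E(F_23)| = 16.

Discriminant check: Δ ∝ 4a³ + 27b² = 4·5³ + 27·15² = 4·125 + 27·225 ≡ 20 (mod 23). Nonzero ⇒ E is nonsingular.
For each x ∈ F_23, compute rhs = x³ + 5·x + 15 mod 23, then count y ∈ F_23 with y² ≡ rhs.
  x = 0: rhs = 15, matching y values: none (0 points).
  x = 1: rhs = 21, matching y values: none (0 points).
  x = 2: rhs = 10, matching y values: none (0 points).
  x = 3: rhs = 11, matching y values: none (0 points).
  x = 4: rhs = 7, matching y values: none (0 points).
  x = 5: rhs = 4, matching y values: 2, 21 (2 points).
  x = 6: rhs = 8, matching y values: 10, 13 (2 points).
  x = 7: rhs = 2, matching y values: 5, 18 (2 points).
  x = 8: rhs = 15, matching y values: none (0 points).
  x = 9: rhs = 7, matching y values: none (0 points).
  x = 10: rhs = 7, matching y values: none (0 points).
  x = 11: rhs = 21, matching y values: none (0 points).
  x = 12: rhs = 9, matching y values: 3, 20 (2 points).
  x = 13: rhs = 0, matching y values: 0 (1 points).
  x = 14: rhs = 0, matching y values: 0 (1 points).
  x = 15: rhs = 15, matching y values: none (0 points).
  x = 16: rhs = 5, matching y values: none (0 points).
  x = 17: rhs = 22, matching y values: none (0 points).
  x = 18: rhs = 3, matching y values: 7, 16 (2 points).
  x = 19: rhs = 0, matching y values: 0 (1 points).
  x = 20: rhs = 19, matching y values: none (0 points).
  x = 21: rhs = 20, matching y values: none (0 points).
  x = 22: rhs = 9, matching y values: 3, 20 (2 points).
Total affine count: 15.
Full point count |E(F_23)| = 15 + 1 = 16.
Hasse bound: |16 − (23+1)| = |-8| = 8 ≤ 2√23 ≈ 9.5917 ✓.


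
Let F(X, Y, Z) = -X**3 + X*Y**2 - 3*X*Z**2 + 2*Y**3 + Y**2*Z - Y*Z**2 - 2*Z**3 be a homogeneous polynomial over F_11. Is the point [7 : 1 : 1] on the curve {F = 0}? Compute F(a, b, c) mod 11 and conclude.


F(7,1,1) ≡ 6 (mod 11); P is NOT on the curve.

Evaluate F(7, 1, 1) term-by-term (mod 11).
  -X**3 ↦ -1·343·1·1 = -343
  X*Y**2 ↦ 1·7·1·1 = 7
  -3*X*Z**2 ↦ -3·7·1·1 = -21
  2*Y**3 ↦ 2·1·1·1 = 2
  Y**2*Z ↦ 1·1·1·1 = 1
  -Y*Z**2 ↦ -1·1·1·1 = -1
  -2*Z**3 ↦ -2·1·1·1 = -2
Sum: F(7, 1, 1) = (-343) + (7) + (-21) + (2) + (1) + (-1) + (-2) = -357.
Reducing mod 11: -357 ≡ 6 (mod 11).
Since F(a, b, c) ≡ 6 ≠ 0 (mod 11), P does NOT lie on the curve.


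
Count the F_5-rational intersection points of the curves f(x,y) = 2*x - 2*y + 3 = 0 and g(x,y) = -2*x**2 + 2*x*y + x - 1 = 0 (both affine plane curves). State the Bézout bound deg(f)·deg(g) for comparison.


Common zeros: {(4, 3)}; count = 1; Bézout bound = 2.

deg(f) = 1, deg(g) = 2, so Bézout bound = 2.
Scan x ∈ F_5. For each x, list the y ∈ F_5 with f(x, y) ≡ 0 and those with g(x, y) ≡ 0 (mod 5); the common zeros in that column are the intersection.
  x = 0: f ≡ 0 at y ∈ {4}; g ≡ 0 at y ∈ ∅; common: ∅.
  x = 1: f ≡ 0 at y ∈ {0}; g ≡ 0 at y ∈ {1}; common: ∅.
  x = 2: f ≡ 0 at y ∈ {1}; g ≡ 0 at y ∈ {3}; common: ∅.
  x = 3: f ≡ 0 at y ∈ {2}; g ≡ 0 at y ∈ {1}; common: ∅.
  x = 4: f ≡ 0 at y ∈ {3}; g ≡ 0 at y ∈ {3}; common: {3}.
Collecting: common zeros = {(4, 3)}, so the count is 1.
Comparison with the Bézout bound: 1 ≤ 2 = deg(f)·deg(g), as expected for curves with no common component (the affine F_5-count falls short of the bound because intersections may lie at infinity, over extension fields, or carry multiplicity).


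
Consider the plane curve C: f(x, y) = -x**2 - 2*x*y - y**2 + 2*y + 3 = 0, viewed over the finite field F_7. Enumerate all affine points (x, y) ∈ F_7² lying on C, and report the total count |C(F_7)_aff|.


Affine F_7-points: {(0, 3), (0, 6), (1, 3), (1, 4), (2, 6), (5, 2), (5, 4)}; count = 7.

For each of the 49 pairs (x, y) ∈ F_7², evaluate f(x, y) mod 7. Record the zeros.
  x = 0: [0↦3, 1↦4, 2↦3, 3↦0, 4↦2, 5↦2, 6↦0]  zeros at y ∈ {3, 6}
  x = 1: [0↦2, 1↦1, 2↦5, 3↦0, 4↦0, 5↦5, 6↦1]  zeros at y ∈ {3, 4}
  x = 2: [0↦6, 1↦3, 2↦5, 3↦5, 4↦3, 5↦6, 6↦0]  zeros at y ∈ {6}
  x = 3: [0↦1, 1↦3, 2↦3, 3↦1, 4↦4, 5↦5, 6↦4]  zeros at y ∈ ∅
  x = 4: [0↦1, 1↦1, 2↦6, 3↦2, 4↦3, 5↦2, 6↦6]  zeros at y ∈ ∅
  x = 5: [0↦6, 1↦4, 2↦0, 3↦1, 4↦0, 5↦4, 6↦6]  zeros at y ∈ {2, 4}
  x = 6: [0↦2, 1↦5, 2↦6, 3↦5, 4↦2, 5↦4, 6↦4]  zeros at y ∈ ∅
Collecting zeros: affine points = {(0, 3), (0, 6), (1, 3), (1, 4), (2, 6), (5, 2), (5, 4)}.
Total count |C(F_7)_aff| = 7.


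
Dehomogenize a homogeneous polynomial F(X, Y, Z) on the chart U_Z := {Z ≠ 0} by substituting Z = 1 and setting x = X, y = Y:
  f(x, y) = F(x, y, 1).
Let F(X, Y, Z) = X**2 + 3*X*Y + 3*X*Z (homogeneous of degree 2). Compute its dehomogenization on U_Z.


f(x, y) = x**2 + 3*x*y + 3*x

On U_Z we set Z = 1. Each monomial c·X^i·Y^j·Z^k in F becomes c·x^i·y^j·1^k = c·x^i·y^j.
Substituting Z = 1: F(X, Y, 1) = x**2 + 3*x*y + 3*x.
Note: deg(f) ≤ deg(F) = 2; strict inequality happens when F is divisible by Z (lost terms).


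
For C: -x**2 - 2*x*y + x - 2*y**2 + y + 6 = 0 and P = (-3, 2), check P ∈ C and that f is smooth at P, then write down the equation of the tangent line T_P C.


Tangent line at P: 3*x - y + 11 = 0.

Step 1: f(-3, 2) = 0, so P lies on C.
Step 2: partial derivatives
  f_x(x, y) = -2*x - 2*y + 1, f_y(x, y) = -2*x - 4*y + 1.
  f_x(P) = 3, f_y(P) = -1 (gradient nonzero, so P is smooth).
Step 3: tangent line at P: 3·(x − -3) + -1·(y − 2) = 0.
Expanding: 3*x - y + 11 = 0.


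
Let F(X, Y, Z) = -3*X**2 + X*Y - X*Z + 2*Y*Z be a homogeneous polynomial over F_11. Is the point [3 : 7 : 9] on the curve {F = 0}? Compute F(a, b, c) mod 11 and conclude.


F(3,7,9) ≡ 5 (mod 11); P is NOT on the curve.

Evaluate F(3, 7, 9) term-by-term (mod 11).
  -3*X**2 ↦ -3·9·1·1 = -27
  X*Y ↦ 1·3·7·1 = 21
  -X*Z ↦ -1·3·1·9 = -27
  2*Y*Z ↦ 2·1·7·9 = 126
Sum: F(3, 7, 9) = (-27) + (21) + (-27) + (126) = 93.
Reducing mod 11: 93 ≡ 5 (mod 11).
Since F(a, b, c) ≡ 5 ≠ 0 (mod 11), P does NOT lie on the curve.


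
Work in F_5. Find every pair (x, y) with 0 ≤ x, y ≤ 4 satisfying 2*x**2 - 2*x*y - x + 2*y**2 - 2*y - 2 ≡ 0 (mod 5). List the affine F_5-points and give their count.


Affine F_5-points: {(0, 3), (1, 3), (1, 4), (2, 1), (2, 2), (3, 2)}; count = 6.

For each of the 25 pairs (x, y) ∈ F_5², evaluate f(x, y) mod 5. Record the zeros.
  x = 0: [0↦3, 1↦3, 2↦2, 3↦0, 4↦2]  zeros at y ∈ {3}
  x = 1: [0↦4, 1↦2, 2↦4, 3↦0, 4↦0]  zeros at y ∈ {3, 4}
  x = 2: [0↦4, 1↦0, 2↦0, 3↦4, 4↦2]  zeros at y ∈ {1, 2}
  x = 3: [0↦3, 1↦2, 2↦0, 3↦2, 4↦3]  zeros at y ∈ {2}
  x = 4: [0↦1, 1↦3, 2↦4, 3↦4, 4↦3]  zeros at y ∈ ∅
Collecting zeros: affine points = {(0, 3), (1, 3), (1, 4), (2, 1), (2, 2), (3, 2)}.
Total count |C(F_5)_aff| = 6.


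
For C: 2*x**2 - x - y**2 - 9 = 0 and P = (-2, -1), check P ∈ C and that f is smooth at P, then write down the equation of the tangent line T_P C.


Tangent line at P: -9*x + 2*y - 16 = 0.

Step 1: f(-2, -1) = 0, so P lies on C.
Step 2: partial derivatives
  f_x(x, y) = 4*x - 1, f_y(x, y) = -2*y.
  f_x(P) = -9, f_y(P) = 2 (gradient nonzero, so P is smooth).
Step 3: tangent line at P: -9·(x − -2) + 2·(y − -1) = 0.
Expanding: -9*x + 2*y - 16 = 0.


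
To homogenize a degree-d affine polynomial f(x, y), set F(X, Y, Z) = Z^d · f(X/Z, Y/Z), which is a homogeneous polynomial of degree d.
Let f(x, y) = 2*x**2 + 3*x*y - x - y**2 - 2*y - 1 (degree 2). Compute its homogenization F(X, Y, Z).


F(X, Y, Z) = 2*X**2 + 3*X*Y - X*Z - Y**2 - 2*Y*Z - Z**2

deg(f) = 2.
Substitute x = X/Z, y = Y/Z into f, then multiply by Z^2.
  monomial 2·x^2·y^0 ↦ 2·X^2·Y^0·Z^0.
  monomial 3·x^1·y^1 ↦ 3·X^1·Y^1·Z^0.
  monomial -1·x^1·y^0 ↦ -1·X^1·Y^0·Z^1.
  monomial -1·x^0·y^2 ↦ -1·X^0·Y^2·Z^0.
  monomial -2·x^0·y^1 ↦ -2·X^0·Y^1·Z^1.
  monomial -1·x^0·y^0 ↦ -1·X^0·Y^0·Z^2.
Collecting: F(X, Y, Z) = 2*X**2 + 3*X*Y - X*Z - Y**2 - 2*Y*Z - Z**2.


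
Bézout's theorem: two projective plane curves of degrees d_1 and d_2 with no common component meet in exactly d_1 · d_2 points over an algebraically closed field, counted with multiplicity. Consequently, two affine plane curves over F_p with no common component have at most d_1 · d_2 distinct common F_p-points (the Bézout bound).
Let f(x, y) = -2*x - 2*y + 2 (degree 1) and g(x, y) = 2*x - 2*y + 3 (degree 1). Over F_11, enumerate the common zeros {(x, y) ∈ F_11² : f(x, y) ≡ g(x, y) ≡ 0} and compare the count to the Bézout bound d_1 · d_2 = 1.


Common zeros: {(8, 4)}; count = 1; Bézout bound = 1.

deg(f) = 1, deg(g) = 1, so Bézout bound = 1.
Scan x ∈ F_11. For each x, list the y ∈ F_11 with f(x, y) ≡ 0 and those with g(x, y) ≡ 0 (mod 11); the common zeros in that column are the intersection.
  x = 0: f ≡ 0 at y ∈ {1}; g ≡ 0 at y ∈ {7}; common: ∅.
  x = 1: f ≡ 0 at y ∈ {0}; g ≡ 0 at y ∈ {8}; common: ∅.
  x = 2: f ≡ 0 at y ∈ {10}; g ≡ 0 at y ∈ {9}; common: ∅.
  x = 3: f ≡ 0 at y ∈ {9}; g ≡ 0 at y ∈ {10}; common: ∅.
  x = 4: f ≡ 0 at y ∈ {8}; g ≡ 0 at y ∈ {0}; common: ∅.
  x = 5: f ≡ 0 at y ∈ {7}; g ≡ 0 at y ∈ {1}; common: ∅.
  x = 6: f ≡ 0 at y ∈ {6}; g ≡ 0 at y ∈ {2}; common: ∅.
  x = 7: f ≡ 0 at y ∈ {5}; g ≡ 0 at y ∈ {3}; common: ∅.
  x = 8: f ≡ 0 at y ∈ {4}; g ≡ 0 at y ∈ {4}; common: {4}.
  x = 9: f ≡ 0 at y ∈ {3}; g ≡ 0 at y ∈ {5}; common: ∅.
  x = 10: f ≡ 0 at y ∈ {2}; g ≡ 0 at y ∈ {6}; common: ∅.
Collecting: common zeros = {(8, 4)}, so the count is 1.
Comparison with the Bézout bound: 1 ≤ 1 = deg(f)·deg(g), as expected for curves with no common component (the bound is attained).


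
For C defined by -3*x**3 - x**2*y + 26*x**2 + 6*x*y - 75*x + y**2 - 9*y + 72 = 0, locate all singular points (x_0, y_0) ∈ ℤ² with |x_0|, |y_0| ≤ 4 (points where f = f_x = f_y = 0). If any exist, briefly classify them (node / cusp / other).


Singular points: {(3, 0)}; classification: node.

Compute partial derivatives:
  f_x = -9*x**2 - 2*x*y + 52*x + 6*y - 75.
  f_y = -x**2 + 6*x + 2*y - 9.
Scan x_0 ∈ {−4, ..., 4}. For each x_0, f_y(x_0, y) is a polynomial in y; find its integer roots y ∈ {−4, ..., 4}, then test f_x and f at those candidates.
  x = -4: f_y(-4, y) = 2*y - 49; no integer root y with |y| ≤ 4.
  x = -3: f_y(-3, y) = 2*y - 36; no integer root y with |y| ≤ 4.
  x = -2: f_y(-2, y) = 2*y - 25; no integer root y with |y| ≤ 4.
  x = -1: f_y(-1, y) = 2*y - 16; no integer root y with |y| ≤ 4.
  x = 0: f_y(0, y) = 2*y - 9; no integer root y with |y| ≤ 4.
  x = 1: f_y(1, y) = 2*y - 4; vanishes at y ∈ {2}. (1, 2): f_x = -24 ≠ 0.
  x = 2: f_y(2, y) = 2*y - 1; no integer root y with |y| ≤ 4.
  x = 3: f_y(3, y) = 2*y; vanishes at y ∈ {0}. (3, 0): f_x = 0, f = 0 — SINGULAR.
  x = 4: f_y(4, y) = 2*y - 1; no integer root y with |y| ≤ 4.
Only singular point on the grid: (3, 0).
Classify: substitute x = 3 + u, y = 0 + v and expand: f = -3*u**3 - u**2*v - u**2 + v**2.
No constant or linear terms (consistent with a singular point). Quadratic part: -u**2 + v**2. Cubic part: -3*u**3 - u**2*v.
The quadratic part v**2 - u**2 = (v − u)(v + u) splits into two distinct linear factors, so there are two distinct tangent lines y − 0 = ±(x − 3) — this is a node (ordinary double point).
Classification: node.


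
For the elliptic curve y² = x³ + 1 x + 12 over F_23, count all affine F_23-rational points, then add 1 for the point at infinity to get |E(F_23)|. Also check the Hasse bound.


Affine points = {(0, 9), (0, 14), (5, 2), (5, 21), (6, 2), (6, 21), (8, 7), (8, 16), (12, 2), (12, 21), (19, 6), (19, 17), (21, 5), (21, 18)}; affine count = 14; |E(F_23)| = 15.

Discriminant check: Δ ∝ 4a³ + 27b² = 4·1³ + 27·12² = 4·1 + 27·144 ≡ 5 (mod 23). Nonzero ⇒ E is nonsingular.
For each x ∈ F_23, compute rhs = x³ + 1·x + 12 mod 23, then count y ∈ F_23 with y² ≡ rhs.
  x = 0: rhs = 12, matching y values: 9, 14 (2 points).
  x = 1: rhs = 14, matching y values: none (0 points).
  x = 2: rhs = 22, matching y values: none (0 points).
  x = 3: rhs = 19, matching y values: none (0 points).
  x = 4: rhs = 11, matching y values: none (0 points).
  x = 5: rhs = 4, matching y values: 2, 21 (2 points).
  x = 6: rhs = 4, matching y values: 2, 21 (2 points).
  x = 7: rhs = 17, matching y values: none (0 points).
  x = 8: rhs = 3, matching y values: 7, 16 (2 points).
  x = 9: rhs = 14, matching y values: none (0 points).
  x = 10: rhs = 10, matching y values: none (0 points).
  x = 11: rhs = 20, matching y values: none (0 points).
  x = 12: rhs = 4, matching y values: 2, 21 (2 points).
  x = 13: rhs = 14, matching y values: none (0 points).
  x = 14: rhs = 10, matching y values: none (0 points).
  x = 15: rhs = 21, matching y values: none (0 points).
  x = 16: rhs = 7, matching y values: none (0 points).
  x = 17: rhs = 20, matching y values: none (0 points).
  x = 18: rhs = 20, matching y values: none (0 points).
  x = 19: rhs = 13, matching y values: 6, 17 (2 points).
  x = 20: rhs = 5, matching y values: none (0 points).
  x = 21: rhs = 2, matching y values: 5, 18 (2 points).
  x = 22: rhs = 10, matching y values: none (0 points).
Total affine count: 14.
Full point count |E(F_23)| = 14 + 1 = 15.
Hasse bound: |15 − (23+1)| = |-9| = 9 ≤ 2√23 ≈ 9.5917 ✓.


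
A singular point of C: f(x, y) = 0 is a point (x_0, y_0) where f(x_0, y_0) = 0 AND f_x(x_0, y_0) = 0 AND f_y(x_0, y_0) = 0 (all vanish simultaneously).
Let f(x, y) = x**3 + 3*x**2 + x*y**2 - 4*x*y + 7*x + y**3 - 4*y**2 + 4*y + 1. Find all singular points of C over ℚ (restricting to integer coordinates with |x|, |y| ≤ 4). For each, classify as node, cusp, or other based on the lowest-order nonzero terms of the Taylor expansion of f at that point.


Singular points: {(-1, 2)}; classification: cusp.

Compute partial derivatives:
  f_x = 3*x**2 + 6*x + y**2 - 4*y + 7.
  f_y = 2*x*y - 4*x + 3*y**2 - 8*y + 4.
Scan x_0 ∈ {−4, ..., 4}. For each x_0, f_y(x_0, y) is a polynomial in y; find its integer roots y ∈ {−4, ..., 4}, then test f_x and f at those candidates.
  x = -4: f_y(-4, y) = 3*y**2 - 16*y + 20; vanishes at y ∈ {2}. (-4, 2): f_x = 27 ≠ 0.
  x = -3: f_y(-3, y) = 3*y**2 - 14*y + 16; vanishes at y ∈ {2}. (-3, 2): f_x = 12 ≠ 0.
  x = -2: f_y(-2, y) = 3*y**2 - 12*y + 12; vanishes at y ∈ {2}. (-2, 2): f_x = 3 ≠ 0.
  x = -1: f_y(-1, y) = 3*y**2 - 10*y + 8; vanishes at y ∈ {2}. (-1, 2): f_x = 0, f = 0 — SINGULAR.
  x = 0: f_y(0, y) = 3*y**2 - 8*y + 4; vanishes at y ∈ {2}. (0, 2): f_x = 3 ≠ 0.
  x = 1: f_y(1, y) = 3*y**2 - 6*y; vanishes at y ∈ {0, 2}. (1, 0): f_x = 16 ≠ 0; (1, 2): f_x = 12 ≠ 0.
  x = 2: f_y(2, y) = 3*y**2 - 4*y - 4; vanishes at y ∈ {2}. (2, 2): f_x = 27 ≠ 0.
  x = 3: f_y(3, y) = 3*y**2 - 2*y - 8; vanishes at y ∈ {2}. (3, 2): f_x = 48 ≠ 0.
  x = 4: f_y(4, y) = 3*y**2 - 12; vanishes at y ∈ {-2, 2}. (4, -2): f_x = 91 ≠ 0; (4, 2): f_x = 75 ≠ 0.
Only singular point on the grid: (-1, 2).
Classify: substitute x = -1 + u, y = 2 + v and expand: f = u**3 + u*v**2 + v**3 + v**2.
No constant or linear terms (consistent with a singular point). Quadratic part: v**2. Cubic part: u**3 + u*v**2 + v**3.
The quadratic part v**2 is a perfect square, so there is a single (double) tangent line v = 0, i.e. y = 2. Restricting the cubic part to that line (v = 0) leaves u**3 ≠ 0, so f is not divisible by v and the branch is v² ≈ -u**3 to lowest order — this is a cusp.
Classification: cusp.
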